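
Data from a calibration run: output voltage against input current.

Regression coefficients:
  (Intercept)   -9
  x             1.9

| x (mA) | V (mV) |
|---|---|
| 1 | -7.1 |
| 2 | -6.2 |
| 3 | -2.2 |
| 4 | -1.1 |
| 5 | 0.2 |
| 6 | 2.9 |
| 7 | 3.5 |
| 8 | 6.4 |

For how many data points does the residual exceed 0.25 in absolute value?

x=1: V̂ = -9 + 1.9·1 = -7.1; r = -7.1 − (-7.1) = 0
x=2: V̂ = -9 + 1.9·2 = -5.2; r = -6.2 − (-5.2) = -1
x=3: V̂ = -9 + 1.9·3 = -3.3; r = -2.2 − (-3.3) = 1.1
x=4: V̂ = -9 + 1.9·4 = -1.4; r = -1.1 − (-1.4) = 0.3
x=5: V̂ = -9 + 1.9·5 = 0.5; r = 0.2 − 0.5 = -0.3
x=6: V̂ = -9 + 1.9·6 = 2.4; r = 2.9 − 2.4 = 0.5
x=7: V̂ = -9 + 1.9·7 = 4.3; r = 3.5 − 4.3 = -0.8
x=8: V̂ = -9 + 1.9·8 = 6.2; r = 6.4 − 6.2 = 0.2
|r| > 0.25: x=2 (|r|=1), x=3 (|r|=1.1), x=4 (|r|=0.3), x=5 (|r|=0.3), x=6 (|r|=0.5), x=7 (|r|=0.8) → 6

6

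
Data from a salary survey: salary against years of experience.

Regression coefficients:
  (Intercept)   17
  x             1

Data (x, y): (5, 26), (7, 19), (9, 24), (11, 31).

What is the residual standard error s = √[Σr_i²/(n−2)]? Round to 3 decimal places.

s = 5.196

x=5: ŷ = 17 + 5 = 22; r = 26 − 22 = 4
x=7: ŷ = 17 + 7 = 24; r = 19 − 24 = -5
x=9: ŷ = 17 + 9 = 26; r = 24 − 26 = -2
x=11: ŷ = 17 + 11 = 28; r = 31 − 28 = 3
SSE = 16 + 25 + 4 + 9 = 54
s = √(54/2) = √27 ≈ 5.196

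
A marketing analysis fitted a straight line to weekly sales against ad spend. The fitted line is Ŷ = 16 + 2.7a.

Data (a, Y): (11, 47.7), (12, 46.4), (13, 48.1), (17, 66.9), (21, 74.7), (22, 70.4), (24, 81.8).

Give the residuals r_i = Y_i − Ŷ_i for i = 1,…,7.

2, -2, -3, 5, 2, -5, 1

a=11: Ŷ = 16 + 2.7·11 = 45.7; r = 47.7 − 45.7 = 2
a=12: Ŷ = 16 + 2.7·12 = 48.4; r = 46.4 − 48.4 = -2
a=13: Ŷ = 16 + 2.7·13 = 51.1; r = 48.1 − 51.1 = -3
a=17: Ŷ = 16 + 2.7·17 = 61.9; r = 66.9 − 61.9 = 5
a=21: Ŷ = 16 + 2.7·21 = 72.7; r = 74.7 − 72.7 = 2
a=22: Ŷ = 16 + 2.7·22 = 75.4; r = 70.4 − 75.4 = -5
a=24: Ŷ = 16 + 2.7·24 = 80.8; r = 81.8 − 80.8 = 1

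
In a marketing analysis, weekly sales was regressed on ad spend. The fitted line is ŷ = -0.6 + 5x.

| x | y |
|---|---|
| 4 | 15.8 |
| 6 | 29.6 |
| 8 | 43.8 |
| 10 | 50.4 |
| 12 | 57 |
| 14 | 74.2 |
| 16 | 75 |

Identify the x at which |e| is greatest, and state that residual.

x=4: ŷ = -0.6 + 5·4 = 19.4; e = 15.8 − 19.4 = -3.6
x=6: ŷ = -0.6 + 5·6 = 29.4; e = 29.6 − 29.4 = 0.2
x=8: ŷ = -0.6 + 5·8 = 39.4; e = 43.8 − 39.4 = 4.4
x=10: ŷ = -0.6 + 5·10 = 49.4; e = 50.4 − 49.4 = 1
x=12: ŷ = -0.6 + 5·12 = 59.4; e = 57 − 59.4 = -2.4
x=14: ŷ = -0.6 + 5·14 = 69.4; e = 74.2 − 69.4 = 4.8
x=16: ŷ = -0.6 + 5·16 = 79.4; e = 75 − 79.4 = -4.4
Largest |e| is 4.8 at x = 14, residual 4.8.

x = 14, e = 4.8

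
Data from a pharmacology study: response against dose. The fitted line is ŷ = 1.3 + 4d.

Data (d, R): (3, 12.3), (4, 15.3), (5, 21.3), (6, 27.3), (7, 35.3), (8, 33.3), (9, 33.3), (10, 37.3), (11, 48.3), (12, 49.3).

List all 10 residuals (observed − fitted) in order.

d=3: ŷ = 1.3 + 4·3 = 13.3; e = 12.3 − 13.3 = -1
d=4: ŷ = 1.3 + 4·4 = 17.3; e = 15.3 − 17.3 = -2
d=5: ŷ = 1.3 + 4·5 = 21.3; e = 21.3 − 21.3 = 0
d=6: ŷ = 1.3 + 4·6 = 25.3; e = 27.3 − 25.3 = 2
d=7: ŷ = 1.3 + 4·7 = 29.3; e = 35.3 − 29.3 = 6
d=8: ŷ = 1.3 + 4·8 = 33.3; e = 33.3 − 33.3 = 0
d=9: ŷ = 1.3 + 4·9 = 37.3; e = 33.3 − 37.3 = -4
d=10: ŷ = 1.3 + 4·10 = 41.3; e = 37.3 − 41.3 = -4
d=11: ŷ = 1.3 + 4·11 = 45.3; e = 48.3 − 45.3 = 3
d=12: ŷ = 1.3 + 4·12 = 49.3; e = 49.3 − 49.3 = 0

-1, -2, 0, 2, 6, 0, -4, -4, 3, 0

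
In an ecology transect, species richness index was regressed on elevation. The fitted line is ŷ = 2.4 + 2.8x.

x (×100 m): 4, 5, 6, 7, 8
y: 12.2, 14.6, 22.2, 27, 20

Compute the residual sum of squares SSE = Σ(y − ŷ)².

SSE = 62.24

x=4: ŷ = 2.4 + 2.8·4 = 13.6; e = 12.2 − 13.6 = -1.4
x=5: ŷ = 2.4 + 2.8·5 = 16.4; e = 14.6 − 16.4 = -1.8
x=6: ŷ = 2.4 + 2.8·6 = 19.2; e = 22.2 − 19.2 = 3
x=7: ŷ = 2.4 + 2.8·7 = 22; e = 27 − 22 = 5
x=8: ŷ = 2.4 + 2.8·8 = 24.8; e = 20 − 24.8 = -4.8
SSE = 1.96 + 3.24 + 9 + 25 + 23.04 = 62.24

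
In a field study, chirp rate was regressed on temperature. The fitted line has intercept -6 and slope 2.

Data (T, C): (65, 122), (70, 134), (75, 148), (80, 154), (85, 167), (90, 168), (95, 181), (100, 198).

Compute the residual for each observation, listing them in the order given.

T=65: ŷ = -6 + 2·65 = 124; e = 122 − 124 = -2
T=70: ŷ = -6 + 2·70 = 134; e = 134 − 134 = 0
T=75: ŷ = -6 + 2·75 = 144; e = 148 − 144 = 4
T=80: ŷ = -6 + 2·80 = 154; e = 154 − 154 = 0
T=85: ŷ = -6 + 2·85 = 164; e = 167 − 164 = 3
T=90: ŷ = -6 + 2·90 = 174; e = 168 − 174 = -6
T=95: ŷ = -6 + 2·95 = 184; e = 181 − 184 = -3
T=100: ŷ = -6 + 2·100 = 194; e = 198 − 194 = 4

-2, 0, 4, 0, 3, -6, -3, 4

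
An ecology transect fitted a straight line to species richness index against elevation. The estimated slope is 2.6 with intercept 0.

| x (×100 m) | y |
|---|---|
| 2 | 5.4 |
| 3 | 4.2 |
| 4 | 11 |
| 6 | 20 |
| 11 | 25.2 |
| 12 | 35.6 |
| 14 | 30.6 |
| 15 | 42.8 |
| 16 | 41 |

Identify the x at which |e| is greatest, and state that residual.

x=2: ŷ = 2.6·2 = 5.2; e = 5.4 − 5.2 = 0.2
x=3: ŷ = 2.6·3 = 7.8; e = 4.2 − 7.8 = -3.6
x=4: ŷ = 2.6·4 = 10.4; e = 11 − 10.4 = 0.6
x=6: ŷ = 2.6·6 = 15.6; e = 20 − 15.6 = 4.4
x=11: ŷ = 2.6·11 = 28.6; e = 25.2 − 28.6 = -3.4
x=12: ŷ = 2.6·12 = 31.2; e = 35.6 − 31.2 = 4.4
x=14: ŷ = 2.6·14 = 36.4; e = 30.6 − 36.4 = -5.8
x=15: ŷ = 2.6·15 = 39; e = 42.8 − 39 = 3.8
x=16: ŷ = 2.6·16 = 41.6; e = 41 − 41.6 = -0.6
Largest |e| is 5.8 at x = 14, residual -5.8.

x = 14, e = -5.8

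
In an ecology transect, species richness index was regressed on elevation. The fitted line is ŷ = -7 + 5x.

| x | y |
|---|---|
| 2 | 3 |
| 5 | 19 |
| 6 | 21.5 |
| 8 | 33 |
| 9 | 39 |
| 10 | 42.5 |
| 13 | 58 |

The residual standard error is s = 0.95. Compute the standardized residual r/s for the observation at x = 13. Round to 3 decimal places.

0.000

ŷ = -7 + 5·13 = 58
r = 58 − 58 = 0
r/s = 0 / 0.95 = 0.000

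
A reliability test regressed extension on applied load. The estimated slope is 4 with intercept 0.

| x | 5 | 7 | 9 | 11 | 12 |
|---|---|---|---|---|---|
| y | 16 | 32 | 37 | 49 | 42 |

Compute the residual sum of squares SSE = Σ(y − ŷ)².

SSE = 94

x=5: ŷ = 4·5 = 20; e = 16 − 20 = -4
x=7: ŷ = 4·7 = 28; e = 32 − 28 = 4
x=9: ŷ = 4·9 = 36; e = 37 − 36 = 1
x=11: ŷ = 4·11 = 44; e = 49 − 44 = 5
x=12: ŷ = 4·12 = 48; e = 42 − 48 = -6
SSE = 16 + 16 + 1 + 25 + 36 = 94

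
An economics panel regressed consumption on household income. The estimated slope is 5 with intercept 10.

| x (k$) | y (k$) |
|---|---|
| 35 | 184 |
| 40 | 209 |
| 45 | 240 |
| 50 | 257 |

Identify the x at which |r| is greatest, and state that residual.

x = 45, r = 5

x=35: ŷ = 10 + 5·35 = 185; r = 184 − 185 = -1
x=40: ŷ = 10 + 5·40 = 210; r = 209 − 210 = -1
x=45: ŷ = 10 + 5·45 = 235; r = 240 − 235 = 5
x=50: ŷ = 10 + 5·50 = 260; r = 257 − 260 = -3
Largest |r| is 5 at x = 45, residual 5.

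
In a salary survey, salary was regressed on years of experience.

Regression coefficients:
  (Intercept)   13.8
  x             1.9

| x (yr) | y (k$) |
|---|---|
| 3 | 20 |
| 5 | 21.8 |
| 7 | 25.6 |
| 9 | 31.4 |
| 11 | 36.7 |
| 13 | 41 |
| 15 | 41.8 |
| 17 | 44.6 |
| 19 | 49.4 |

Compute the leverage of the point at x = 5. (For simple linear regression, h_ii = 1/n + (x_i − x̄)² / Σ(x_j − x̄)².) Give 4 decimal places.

x̄ = (3 + 5 + 7 + 9 + 11 + 13 + 15 + 17 + 19)/9 = 11
Σ(x − x̄)² = 64 + 36 + 16 + 4 + 0 + 4 + 16 + 36 + 64 = 240
h = 1/9 + (-6)²/240 = 0.111111 + 0.15 = 0.2611

h = 0.2611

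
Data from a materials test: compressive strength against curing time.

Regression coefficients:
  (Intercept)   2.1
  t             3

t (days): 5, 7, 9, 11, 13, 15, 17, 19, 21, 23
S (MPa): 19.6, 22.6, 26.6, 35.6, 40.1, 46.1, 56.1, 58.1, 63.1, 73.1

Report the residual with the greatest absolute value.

t=5: ŷ = 2.1 + 3·5 = 17.1; e = 19.6 − 17.1 = 2.5
t=7: ŷ = 2.1 + 3·7 = 23.1; e = 22.6 − 23.1 = -0.5
t=9: ŷ = 2.1 + 3·9 = 29.1; e = 26.6 − 29.1 = -2.5
t=11: ŷ = 2.1 + 3·11 = 35.1; e = 35.6 − 35.1 = 0.5
t=13: ŷ = 2.1 + 3·13 = 41.1; e = 40.1 − 41.1 = -1
t=15: ŷ = 2.1 + 3·15 = 47.1; e = 46.1 − 47.1 = -1
t=17: ŷ = 2.1 + 3·17 = 53.1; e = 56.1 − 53.1 = 3
t=19: ŷ = 2.1 + 3·19 = 59.1; e = 58.1 − 59.1 = -1
t=21: ŷ = 2.1 + 3·21 = 65.1; e = 63.1 − 65.1 = -2
t=23: ŷ = 2.1 + 3·23 = 71.1; e = 73.1 − 71.1 = 2
Largest |e| is 3 at t = 17, residual 3.

e = 3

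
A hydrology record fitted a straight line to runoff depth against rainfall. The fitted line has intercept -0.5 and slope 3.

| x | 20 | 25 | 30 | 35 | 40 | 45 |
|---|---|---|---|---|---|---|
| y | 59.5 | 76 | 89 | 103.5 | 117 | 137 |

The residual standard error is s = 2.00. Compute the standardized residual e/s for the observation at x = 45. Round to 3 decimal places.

1.250

ŷ = -0.5 + 3·45 = 134.5
e = 137 − 134.5 = 2.5
e/s = 2.5 / 2.00 = 1.250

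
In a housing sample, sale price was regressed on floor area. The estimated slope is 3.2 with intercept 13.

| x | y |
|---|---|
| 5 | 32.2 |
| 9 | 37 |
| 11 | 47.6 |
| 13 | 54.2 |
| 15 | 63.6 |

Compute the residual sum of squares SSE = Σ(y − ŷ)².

SSE = 40.56

x=5: ŷ = 13 + 3.2·5 = 29; r = 32.2 − 29 = 3.2
x=9: ŷ = 13 + 3.2·9 = 41.8; r = 37 − 41.8 = -4.8
x=11: ŷ = 13 + 3.2·11 = 48.2; r = 47.6 − 48.2 = -0.6
x=13: ŷ = 13 + 3.2·13 = 54.6; r = 54.2 − 54.6 = -0.4
x=15: ŷ = 13 + 3.2·15 = 61; r = 63.6 − 61 = 2.6
SSE = 10.24 + 23.04 + 0.36 + 0.16 + 6.76 = 40.56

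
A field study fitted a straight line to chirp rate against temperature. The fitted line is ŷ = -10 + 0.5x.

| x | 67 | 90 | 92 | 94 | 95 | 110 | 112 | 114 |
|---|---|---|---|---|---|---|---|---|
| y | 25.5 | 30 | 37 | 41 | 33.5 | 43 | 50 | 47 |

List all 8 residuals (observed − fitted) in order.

2, -5, 1, 4, -4, -2, 4, 0

x=67: ŷ = -10 + 0.5·67 = 23.5; e = 25.5 − 23.5 = 2
x=90: ŷ = -10 + 0.5·90 = 35; e = 30 − 35 = -5
x=92: ŷ = -10 + 0.5·92 = 36; e = 37 − 36 = 1
x=94: ŷ = -10 + 0.5·94 = 37; e = 41 − 37 = 4
x=95: ŷ = -10 + 0.5·95 = 37.5; e = 33.5 − 37.5 = -4
x=110: ŷ = -10 + 0.5·110 = 45; e = 43 − 45 = -2
x=112: ŷ = -10 + 0.5·112 = 46; e = 50 − 46 = 4
x=114: ŷ = -10 + 0.5·114 = 47; e = 47 − 47 = 0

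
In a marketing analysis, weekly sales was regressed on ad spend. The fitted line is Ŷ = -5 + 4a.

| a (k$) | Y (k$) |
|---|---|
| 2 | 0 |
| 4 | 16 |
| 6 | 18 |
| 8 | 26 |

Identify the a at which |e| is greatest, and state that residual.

a=2: Ŷ = -5 + 4·2 = 3; e = 0 − 3 = -3
a=4: Ŷ = -5 + 4·4 = 11; e = 16 − 11 = 5
a=6: Ŷ = -5 + 4·6 = 19; e = 18 − 19 = -1
a=8: Ŷ = -5 + 4·8 = 27; e = 26 − 27 = -1
Largest |e| is 5 at a = 4, residual 5.

a = 4, e = 5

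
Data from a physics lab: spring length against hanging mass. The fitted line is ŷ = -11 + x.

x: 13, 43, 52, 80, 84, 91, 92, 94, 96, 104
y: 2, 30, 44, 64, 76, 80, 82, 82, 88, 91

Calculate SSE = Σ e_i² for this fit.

SSE = 62

x=13: ŷ = -11 + 13 = 2; e = 2 − 2 = 0
x=43: ŷ = -11 + 43 = 32; e = 30 − 32 = -2
x=52: ŷ = -11 + 52 = 41; e = 44 − 41 = 3
x=80: ŷ = -11 + 80 = 69; e = 64 − 69 = -5
x=84: ŷ = -11 + 84 = 73; e = 76 − 73 = 3
x=91: ŷ = -11 + 91 = 80; e = 80 − 80 = 0
x=92: ŷ = -11 + 92 = 81; e = 82 − 81 = 1
x=94: ŷ = -11 + 94 = 83; e = 82 − 83 = -1
x=96: ŷ = -11 + 96 = 85; e = 88 − 85 = 3
x=104: ŷ = -11 + 104 = 93; e = 91 − 93 = -2
SSE = 0 + 4 + 9 + 25 + 9 + 0 + 1 + 1 + 9 + 4 = 62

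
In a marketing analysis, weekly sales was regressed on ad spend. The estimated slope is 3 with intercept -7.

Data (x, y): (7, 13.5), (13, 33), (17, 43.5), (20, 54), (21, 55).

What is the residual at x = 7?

r = -0.5

ŷ = -7 + 3·7 = 14
r = 13.5 − 14 = -0.5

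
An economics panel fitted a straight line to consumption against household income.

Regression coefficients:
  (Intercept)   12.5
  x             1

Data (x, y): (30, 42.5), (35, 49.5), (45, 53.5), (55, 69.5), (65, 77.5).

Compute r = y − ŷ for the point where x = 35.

r = 2

ŷ = 12.5 + 35 = 47.5
r = 49.5 − 47.5 = 2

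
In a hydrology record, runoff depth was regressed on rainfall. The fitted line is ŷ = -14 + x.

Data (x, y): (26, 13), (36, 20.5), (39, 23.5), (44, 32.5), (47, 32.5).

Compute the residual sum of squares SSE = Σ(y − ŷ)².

SSE = 12

x=26: ŷ = -14 + 26 = 12; e = 13 − 12 = 1
x=36: ŷ = -14 + 36 = 22; e = 20.5 − 22 = -1.5
x=39: ŷ = -14 + 39 = 25; e = 23.5 − 25 = -1.5
x=44: ŷ = -14 + 44 = 30; e = 32.5 − 30 = 2.5
x=47: ŷ = -14 + 47 = 33; e = 32.5 − 33 = -0.5
SSE = 1 + 2.25 + 2.25 + 6.25 + 0.25 = 12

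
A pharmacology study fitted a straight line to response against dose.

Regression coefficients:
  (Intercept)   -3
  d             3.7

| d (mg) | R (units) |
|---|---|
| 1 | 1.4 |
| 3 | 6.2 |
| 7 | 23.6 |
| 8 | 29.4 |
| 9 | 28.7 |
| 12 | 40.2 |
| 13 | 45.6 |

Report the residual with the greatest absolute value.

e = 2.8

d=1: R̂ = -3 + 3.7·1 = 0.7; e = 1.4 − 0.7 = 0.7
d=3: R̂ = -3 + 3.7·3 = 8.1; e = 6.2 − 8.1 = -1.9
d=7: R̂ = -3 + 3.7·7 = 22.9; e = 23.6 − 22.9 = 0.7
d=8: R̂ = -3 + 3.7·8 = 26.6; e = 29.4 − 26.6 = 2.8
d=9: R̂ = -3 + 3.7·9 = 30.3; e = 28.7 − 30.3 = -1.6
d=12: R̂ = -3 + 3.7·12 = 41.4; e = 40.2 − 41.4 = -1.2
d=13: R̂ = -3 + 3.7·13 = 45.1; e = 45.6 − 45.1 = 0.5
Largest |e| is 2.8 at d = 8, residual 2.8.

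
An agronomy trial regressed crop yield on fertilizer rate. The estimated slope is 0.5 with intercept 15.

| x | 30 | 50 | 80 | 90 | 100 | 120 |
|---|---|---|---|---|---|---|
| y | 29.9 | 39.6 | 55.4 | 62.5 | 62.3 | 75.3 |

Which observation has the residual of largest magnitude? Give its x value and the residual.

x=30: ŷ = 15 + 0.5·30 = 30; r = 29.9 − 30 = -0.1
x=50: ŷ = 15 + 0.5·50 = 40; r = 39.6 − 40 = -0.4
x=80: ŷ = 15 + 0.5·80 = 55; r = 55.4 − 55 = 0.4
x=90: ŷ = 15 + 0.5·90 = 60; r = 62.5 − 60 = 2.5
x=100: ŷ = 15 + 0.5·100 = 65; r = 62.3 − 65 = -2.7
x=120: ŷ = 15 + 0.5·120 = 75; r = 75.3 − 75 = 0.3
Largest |r| is 2.7 at x = 100, residual -2.7.

x = 100, r = -2.7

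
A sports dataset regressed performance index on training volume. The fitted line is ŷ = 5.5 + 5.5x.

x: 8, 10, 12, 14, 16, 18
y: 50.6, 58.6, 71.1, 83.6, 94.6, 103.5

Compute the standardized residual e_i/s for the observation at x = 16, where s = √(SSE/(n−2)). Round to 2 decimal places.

0.76

x=8: ŷ = 5.5 + 5.5·8 = 49.5; e = 50.6 − 49.5 = 1.1
x=10: ŷ = 5.5 + 5.5·10 = 60.5; e = 58.6 − 60.5 = -1.9
x=12: ŷ = 5.5 + 5.5·12 = 71.5; e = 71.1 − 71.5 = -0.4
x=14: ŷ = 5.5 + 5.5·14 = 82.5; e = 83.6 − 82.5 = 1.1
x=16: ŷ = 5.5 + 5.5·16 = 93.5; e = 94.6 − 93.5 = 1.1
x=18: ŷ = 5.5 + 5.5·18 = 104.5; e = 103.5 − 104.5 = -1
SSE = 1.21 + 3.61 + 0.16 + 1.21 + 1.21 + 1 = 8.4
s = √(8.4/4) = 1.44914
e/s = 1.1 / 1.44914 = 0.76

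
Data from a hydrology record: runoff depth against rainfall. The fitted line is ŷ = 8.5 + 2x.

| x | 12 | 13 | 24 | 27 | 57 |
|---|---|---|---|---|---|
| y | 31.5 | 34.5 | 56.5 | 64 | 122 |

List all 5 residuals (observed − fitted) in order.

-1, 0, 0, 1.5, -0.5

x=12: ŷ = 8.5 + 2·12 = 32.5; r = 31.5 − 32.5 = -1
x=13: ŷ = 8.5 + 2·13 = 34.5; r = 34.5 − 34.5 = 0
x=24: ŷ = 8.5 + 2·24 = 56.5; r = 56.5 − 56.5 = 0
x=27: ŷ = 8.5 + 2·27 = 62.5; r = 64 − 62.5 = 1.5
x=57: ŷ = 8.5 + 2·57 = 122.5; r = 122 − 122.5 = -0.5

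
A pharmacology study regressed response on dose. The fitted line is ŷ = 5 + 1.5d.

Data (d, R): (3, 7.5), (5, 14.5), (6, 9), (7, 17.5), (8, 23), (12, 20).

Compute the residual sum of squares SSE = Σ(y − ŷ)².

d=3: ŷ = 5 + 1.5·3 = 9.5; e = 7.5 − 9.5 = -2
d=5: ŷ = 5 + 1.5·5 = 12.5; e = 14.5 − 12.5 = 2
d=6: ŷ = 5 + 1.5·6 = 14; e = 9 − 14 = -5
d=7: ŷ = 5 + 1.5·7 = 15.5; e = 17.5 − 15.5 = 2
d=8: ŷ = 5 + 1.5·8 = 17; e = 23 − 17 = 6
d=12: ŷ = 5 + 1.5·12 = 23; e = 20 − 23 = -3
SSE = 4 + 4 + 25 + 4 + 36 + 9 = 82

SSE = 82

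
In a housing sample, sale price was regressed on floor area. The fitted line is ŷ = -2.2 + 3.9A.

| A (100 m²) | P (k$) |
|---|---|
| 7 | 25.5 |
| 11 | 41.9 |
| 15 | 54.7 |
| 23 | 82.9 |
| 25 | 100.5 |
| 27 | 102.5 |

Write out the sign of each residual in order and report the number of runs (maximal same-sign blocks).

A=7: ŷ = -2.2 + 3.9·7 = 25.1; e = 25.5 − 25.1 = 0.4
A=11: ŷ = -2.2 + 3.9·11 = 40.7; e = 41.9 − 40.7 = 1.2
A=15: ŷ = -2.2 + 3.9·15 = 56.3; e = 54.7 − 56.3 = -1.6
A=23: ŷ = -2.2 + 3.9·23 = 87.5; e = 82.9 − 87.5 = -4.6
A=25: ŷ = -2.2 + 3.9·25 = 95.3; e = 100.5 − 95.3 = 5.2
A=27: ŷ = -2.2 + 3.9·27 = 103.1; e = 102.5 − 103.1 = -0.6
Signs: + + − − + −
Runs: +×2, −×2, +×1, −×1 → 4

4 runs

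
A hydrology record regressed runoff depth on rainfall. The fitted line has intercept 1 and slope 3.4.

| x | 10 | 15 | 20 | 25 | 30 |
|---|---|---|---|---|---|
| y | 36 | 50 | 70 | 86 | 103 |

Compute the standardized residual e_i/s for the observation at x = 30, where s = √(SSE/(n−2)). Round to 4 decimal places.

x=10: ŷ = 1 + 3.4·10 = 35; e = 36 − 35 = 1
x=15: ŷ = 1 + 3.4·15 = 52; e = 50 − 52 = -2
x=20: ŷ = 1 + 3.4·20 = 69; e = 70 − 69 = 1
x=25: ŷ = 1 + 3.4·25 = 86; e = 86 − 86 = 0
x=30: ŷ = 1 + 3.4·30 = 103; e = 103 − 103 = 0
SSE = 1 + 4 + 1 + 0 + 0 = 6
s = √(6/3) = 1.41421
e/s = 0 / 1.41421 = 0.0000

0.0000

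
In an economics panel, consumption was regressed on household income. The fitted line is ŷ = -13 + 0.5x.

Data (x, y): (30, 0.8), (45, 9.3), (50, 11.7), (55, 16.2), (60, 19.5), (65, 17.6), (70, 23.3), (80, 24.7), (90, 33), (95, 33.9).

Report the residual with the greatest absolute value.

x=30: ŷ = -13 + 0.5·30 = 2; r = 0.8 − 2 = -1.2
x=45: ŷ = -13 + 0.5·45 = 9.5; r = 9.3 − 9.5 = -0.2
x=50: ŷ = -13 + 0.5·50 = 12; r = 11.7 − 12 = -0.3
x=55: ŷ = -13 + 0.5·55 = 14.5; r = 16.2 − 14.5 = 1.7
x=60: ŷ = -13 + 0.5·60 = 17; r = 19.5 − 17 = 2.5
x=65: ŷ = -13 + 0.5·65 = 19.5; r = 17.6 − 19.5 = -1.9
x=70: ŷ = -13 + 0.5·70 = 22; r = 23.3 − 22 = 1.3
x=80: ŷ = -13 + 0.5·80 = 27; r = 24.7 − 27 = -2.3
x=90: ŷ = -13 + 0.5·90 = 32; r = 33 − 32 = 1
x=95: ŷ = -13 + 0.5·95 = 34.5; r = 33.9 − 34.5 = -0.6
Largest |r| is 2.5 at x = 60, residual 2.5.

r = 2.5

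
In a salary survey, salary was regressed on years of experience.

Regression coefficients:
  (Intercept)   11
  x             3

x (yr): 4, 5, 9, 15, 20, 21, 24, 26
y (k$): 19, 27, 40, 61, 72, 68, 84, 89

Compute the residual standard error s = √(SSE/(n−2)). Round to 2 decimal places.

x=4: ŷ = 11 + 3·4 = 23; e = 19 − 23 = -4
x=5: ŷ = 11 + 3·5 = 26; e = 27 − 26 = 1
x=9: ŷ = 11 + 3·9 = 38; e = 40 − 38 = 2
x=15: ŷ = 11 + 3·15 = 56; e = 61 − 56 = 5
x=20: ŷ = 11 + 3·20 = 71; e = 72 − 71 = 1
x=21: ŷ = 11 + 3·21 = 74; e = 68 − 74 = -6
x=24: ŷ = 11 + 3·24 = 83; e = 84 − 83 = 1
x=26: ŷ = 11 + 3·26 = 89; e = 89 − 89 = 0
SSE = 16 + 1 + 4 + 25 + 1 + 36 + 1 + 0 = 84
s = √(84/6) = √14 ≈ 3.74

s = 3.74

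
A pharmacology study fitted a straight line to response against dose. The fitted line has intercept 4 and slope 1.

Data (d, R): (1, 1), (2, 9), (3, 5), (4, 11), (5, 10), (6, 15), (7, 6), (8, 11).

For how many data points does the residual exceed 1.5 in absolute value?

d=1: ŷ = 4 + 1 = 5; e = 1 − 5 = -4
d=2: ŷ = 4 + 2 = 6; e = 9 − 6 = 3
d=3: ŷ = 4 + 3 = 7; e = 5 − 7 = -2
d=4: ŷ = 4 + 4 = 8; e = 11 − 8 = 3
d=5: ŷ = 4 + 5 = 9; e = 10 − 9 = 1
d=6: ŷ = 4 + 6 = 10; e = 15 − 10 = 5
d=7: ŷ = 4 + 7 = 11; e = 6 − 11 = -5
d=8: ŷ = 4 + 8 = 12; e = 11 − 12 = -1
|e| > 1.5: d=1 (|e|=4), d=2 (|e|=3), d=3 (|e|=2), d=4 (|e|=3), d=6 (|e|=5), d=7 (|e|=5) → 6

6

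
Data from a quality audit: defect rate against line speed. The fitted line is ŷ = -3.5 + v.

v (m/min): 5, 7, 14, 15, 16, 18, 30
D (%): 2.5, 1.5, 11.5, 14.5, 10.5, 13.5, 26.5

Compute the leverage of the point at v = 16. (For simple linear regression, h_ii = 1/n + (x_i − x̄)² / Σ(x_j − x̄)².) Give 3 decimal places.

v̄ = (5 + 7 + 14 + 15 + 16 + 18 + 30)/7 = 15
Σ(v − v̄)² = 100 + 64 + 1 + 0 + 1 + 9 + 225 = 400
h = 1/7 + (1)²/400 = 0.142857 + 0.0025 = 0.145

h = 0.145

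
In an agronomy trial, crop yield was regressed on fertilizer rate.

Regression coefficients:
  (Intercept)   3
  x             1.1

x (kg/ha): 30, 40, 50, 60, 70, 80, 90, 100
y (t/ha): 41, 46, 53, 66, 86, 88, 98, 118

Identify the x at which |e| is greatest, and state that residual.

x=30: ŷ = 3 + 1.1·30 = 36; e = 41 − 36 = 5
x=40: ŷ = 3 + 1.1·40 = 47; e = 46 − 47 = -1
x=50: ŷ = 3 + 1.1·50 = 58; e = 53 − 58 = -5
x=60: ŷ = 3 + 1.1·60 = 69; e = 66 − 69 = -3
x=70: ŷ = 3 + 1.1·70 = 80; e = 86 − 80 = 6
x=80: ŷ = 3 + 1.1·80 = 91; e = 88 − 91 = -3
x=90: ŷ = 3 + 1.1·90 = 102; e = 98 − 102 = -4
x=100: ŷ = 3 + 1.1·100 = 113; e = 118 − 113 = 5
Largest |e| is 6 at x = 70, residual 6.

x = 70, e = 6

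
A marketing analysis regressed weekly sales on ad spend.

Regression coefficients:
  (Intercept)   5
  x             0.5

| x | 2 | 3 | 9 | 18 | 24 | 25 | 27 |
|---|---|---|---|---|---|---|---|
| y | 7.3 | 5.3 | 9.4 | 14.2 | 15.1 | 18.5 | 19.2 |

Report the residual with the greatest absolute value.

r = -1.9

x=2: ŷ = 5 + 0.5·2 = 6; r = 7.3 − 6 = 1.3
x=3: ŷ = 5 + 0.5·3 = 6.5; r = 5.3 − 6.5 = -1.2
x=9: ŷ = 5 + 0.5·9 = 9.5; r = 9.4 − 9.5 = -0.1
x=18: ŷ = 5 + 0.5·18 = 14; r = 14.2 − 14 = 0.2
x=24: ŷ = 5 + 0.5·24 = 17; r = 15.1 − 17 = -1.9
x=25: ŷ = 5 + 0.5·25 = 17.5; r = 18.5 − 17.5 = 1
x=27: ŷ = 5 + 0.5·27 = 18.5; r = 19.2 − 18.5 = 0.7
Largest |r| is 1.9 at x = 24, residual -1.9.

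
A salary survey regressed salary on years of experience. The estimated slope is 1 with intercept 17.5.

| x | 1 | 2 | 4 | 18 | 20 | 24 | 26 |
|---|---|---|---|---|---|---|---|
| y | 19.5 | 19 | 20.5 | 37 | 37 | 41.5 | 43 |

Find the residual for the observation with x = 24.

e = 0

ŷ = 17.5 + 24 = 41.5
e = 41.5 − 41.5 = 0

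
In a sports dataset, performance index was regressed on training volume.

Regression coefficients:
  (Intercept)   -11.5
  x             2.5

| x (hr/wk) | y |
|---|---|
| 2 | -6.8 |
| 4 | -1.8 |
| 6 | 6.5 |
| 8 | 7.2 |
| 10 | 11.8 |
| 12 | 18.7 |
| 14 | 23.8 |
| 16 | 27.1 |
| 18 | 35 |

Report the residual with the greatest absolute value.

e = 3

x=2: ŷ = -11.5 + 2.5·2 = -6.5; e = -6.8 − (-6.5) = -0.3
x=4: ŷ = -11.5 + 2.5·4 = -1.5; e = -1.8 − (-1.5) = -0.3
x=6: ŷ = -11.5 + 2.5·6 = 3.5; e = 6.5 − 3.5 = 3
x=8: ŷ = -11.5 + 2.5·8 = 8.5; e = 7.2 − 8.5 = -1.3
x=10: ŷ = -11.5 + 2.5·10 = 13.5; e = 11.8 − 13.5 = -1.7
x=12: ŷ = -11.5 + 2.5·12 = 18.5; e = 18.7 − 18.5 = 0.2
x=14: ŷ = -11.5 + 2.5·14 = 23.5; e = 23.8 − 23.5 = 0.3
x=16: ŷ = -11.5 + 2.5·16 = 28.5; e = 27.1 − 28.5 = -1.4
x=18: ŷ = -11.5 + 2.5·18 = 33.5; e = 35 − 33.5 = 1.5
Largest |e| is 3 at x = 6, residual 3.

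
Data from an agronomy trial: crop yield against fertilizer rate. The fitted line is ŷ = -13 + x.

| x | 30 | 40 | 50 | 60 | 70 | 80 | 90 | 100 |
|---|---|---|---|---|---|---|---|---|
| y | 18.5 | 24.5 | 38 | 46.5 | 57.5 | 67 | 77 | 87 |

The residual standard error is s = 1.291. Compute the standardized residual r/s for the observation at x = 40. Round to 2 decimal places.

ŷ = -13 + 40 = 27
r = 24.5 − 27 = -2.5
r/s = -2.5 / 1.291 = -1.94

-1.94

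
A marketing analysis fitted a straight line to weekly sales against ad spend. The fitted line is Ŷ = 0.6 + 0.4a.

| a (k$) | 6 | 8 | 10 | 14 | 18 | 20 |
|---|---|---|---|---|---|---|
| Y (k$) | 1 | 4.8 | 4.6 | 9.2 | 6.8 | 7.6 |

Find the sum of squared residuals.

a=6: Ŷ = 0.6 + 0.4·6 = 3; e = 1 − 3 = -2
a=8: Ŷ = 0.6 + 0.4·8 = 3.8; e = 4.8 − 3.8 = 1
a=10: Ŷ = 0.6 + 0.4·10 = 4.6; e = 4.6 − 4.6 = 0
a=14: Ŷ = 0.6 + 0.4·14 = 6.2; e = 9.2 − 6.2 = 3
a=18: Ŷ = 0.6 + 0.4·18 = 7.8; e = 6.8 − 7.8 = -1
a=20: Ŷ = 0.6 + 0.4·20 = 8.6; e = 7.6 − 8.6 = -1
SSE = 4 + 1 + 0 + 9 + 1 + 1 = 16

SSE = 16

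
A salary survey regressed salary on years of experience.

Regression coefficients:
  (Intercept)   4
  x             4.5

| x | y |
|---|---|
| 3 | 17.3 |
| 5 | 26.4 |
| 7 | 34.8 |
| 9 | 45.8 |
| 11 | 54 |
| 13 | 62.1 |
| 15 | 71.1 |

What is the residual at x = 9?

ŷ = 4 + 4.5·9 = 44.5
e = 45.8 − 44.5 = 1.3

e = 1.3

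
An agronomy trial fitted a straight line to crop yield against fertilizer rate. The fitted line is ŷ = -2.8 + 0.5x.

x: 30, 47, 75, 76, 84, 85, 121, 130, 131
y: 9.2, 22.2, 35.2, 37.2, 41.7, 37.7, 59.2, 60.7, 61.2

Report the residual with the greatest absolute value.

r = -3

x=30: ŷ = -2.8 + 0.5·30 = 12.2; r = 9.2 − 12.2 = -3
x=47: ŷ = -2.8 + 0.5·47 = 20.7; r = 22.2 − 20.7 = 1.5
x=75: ŷ = -2.8 + 0.5·75 = 34.7; r = 35.2 − 34.7 = 0.5
x=76: ŷ = -2.8 + 0.5·76 = 35.2; r = 37.2 − 35.2 = 2
x=84: ŷ = -2.8 + 0.5·84 = 39.2; r = 41.7 − 39.2 = 2.5
x=85: ŷ = -2.8 + 0.5·85 = 39.7; r = 37.7 − 39.7 = -2
x=121: ŷ = -2.8 + 0.5·121 = 57.7; r = 59.2 − 57.7 = 1.5
x=130: ŷ = -2.8 + 0.5·130 = 62.2; r = 60.7 − 62.2 = -1.5
x=131: ŷ = -2.8 + 0.5·131 = 62.7; r = 61.2 − 62.7 = -1.5
Largest |r| is 3 at x = 30, residual -3.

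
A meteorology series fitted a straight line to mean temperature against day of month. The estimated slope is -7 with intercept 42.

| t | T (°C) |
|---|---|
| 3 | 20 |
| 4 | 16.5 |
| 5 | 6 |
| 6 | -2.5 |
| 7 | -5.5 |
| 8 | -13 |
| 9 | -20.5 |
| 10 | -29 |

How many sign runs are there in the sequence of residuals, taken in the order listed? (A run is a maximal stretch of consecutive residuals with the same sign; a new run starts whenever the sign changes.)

5 runs

t=3: T̂ = 42 − 7·3 = 21; e = 20 − 21 = -1
t=4: T̂ = 42 − 7·4 = 14; e = 16.5 − 14 = 2.5
t=5: T̂ = 42 − 7·5 = 7; e = 6 − 7 = -1
t=6: T̂ = 42 − 7·6 = 0; e = -2.5 − 0 = -2.5
t=7: T̂ = 42 − 7·7 = -7; e = -5.5 − (-7) = 1.5
t=8: T̂ = 42 − 7·8 = -14; e = -13 − (-14) = 1
t=9: T̂ = 42 − 7·9 = -21; e = -20.5 − (-21) = 0.5
t=10: T̂ = 42 − 7·10 = -28; e = -29 − (-28) = -1
Signs: − + − − + + + −
Runs: −×1, +×1, −×2, +×3, −×1 → 5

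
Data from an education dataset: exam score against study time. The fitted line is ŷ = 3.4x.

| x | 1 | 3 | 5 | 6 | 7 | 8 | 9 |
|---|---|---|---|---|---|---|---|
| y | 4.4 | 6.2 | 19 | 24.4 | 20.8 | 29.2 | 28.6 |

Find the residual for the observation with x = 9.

ŷ = 3.4·9 = 30.6
r = 28.6 − 30.6 = -2

r = -2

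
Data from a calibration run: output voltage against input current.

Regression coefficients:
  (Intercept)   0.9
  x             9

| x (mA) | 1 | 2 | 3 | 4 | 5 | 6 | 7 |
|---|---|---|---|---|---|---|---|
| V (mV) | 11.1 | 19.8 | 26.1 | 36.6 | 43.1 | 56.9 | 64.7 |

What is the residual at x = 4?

ŷ = 0.9 + 9·4 = 36.9
e = 36.6 − 36.9 = -0.3

e = -0.3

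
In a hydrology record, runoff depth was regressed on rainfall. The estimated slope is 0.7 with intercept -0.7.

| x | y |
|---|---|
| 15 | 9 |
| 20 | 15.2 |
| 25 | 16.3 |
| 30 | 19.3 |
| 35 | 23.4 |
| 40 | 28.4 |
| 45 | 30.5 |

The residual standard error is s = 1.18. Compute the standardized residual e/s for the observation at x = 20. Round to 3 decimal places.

ŷ = -0.7 + 0.7·20 = 13.3
e = 15.2 − 13.3 = 1.9
e/s = 1.9 / 1.18 = 1.610

1.610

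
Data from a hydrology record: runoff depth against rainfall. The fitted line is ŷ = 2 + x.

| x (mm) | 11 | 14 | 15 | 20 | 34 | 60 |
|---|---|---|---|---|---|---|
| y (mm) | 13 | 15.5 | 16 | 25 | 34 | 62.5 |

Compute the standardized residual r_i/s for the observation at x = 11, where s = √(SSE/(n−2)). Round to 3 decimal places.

x=11: ŷ = 2 + 11 = 13; r = 13 − 13 = 0
x=14: ŷ = 2 + 14 = 16; r = 15.5 − 16 = -0.5
x=15: ŷ = 2 + 15 = 17; r = 16 − 17 = -1
x=20: ŷ = 2 + 20 = 22; r = 25 − 22 = 3
x=34: ŷ = 2 + 34 = 36; r = 34 − 36 = -2
x=60: ŷ = 2 + 60 = 62; r = 62.5 − 62 = 0.5
SSE = 0 + 0.25 + 1 + 9 + 4 + 0.25 = 14.5
s = √(14.5/4) = 1.90394
r/s = 0 / 1.90394 = 0.000

0.000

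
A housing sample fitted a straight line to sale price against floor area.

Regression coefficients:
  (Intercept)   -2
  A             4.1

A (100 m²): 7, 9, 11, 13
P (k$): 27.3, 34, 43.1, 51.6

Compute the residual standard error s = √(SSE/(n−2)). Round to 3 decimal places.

s = 0.794

A=7: P̂ = -2 + 4.1·7 = 26.7; e = 27.3 − 26.7 = 0.6
A=9: P̂ = -2 + 4.1·9 = 34.9; e = 34 − 34.9 = -0.9
A=11: P̂ = -2 + 4.1·11 = 43.1; e = 43.1 − 43.1 = 0
A=13: P̂ = -2 + 4.1·13 = 51.3; e = 51.6 − 51.3 = 0.3
SSE = 0.36 + 0.81 + 0 + 0.09 = 1.26
s = √(1.26/2) = √0.63 ≈ 0.794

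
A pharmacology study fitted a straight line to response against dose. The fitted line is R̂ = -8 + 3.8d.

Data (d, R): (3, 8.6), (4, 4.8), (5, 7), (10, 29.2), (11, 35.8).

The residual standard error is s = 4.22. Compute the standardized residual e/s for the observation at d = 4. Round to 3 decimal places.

R̂ = -8 + 3.8·4 = 7.2
e = 4.8 − 7.2 = -2.4
e/s = -2.4 / 4.22 = -0.569

-0.569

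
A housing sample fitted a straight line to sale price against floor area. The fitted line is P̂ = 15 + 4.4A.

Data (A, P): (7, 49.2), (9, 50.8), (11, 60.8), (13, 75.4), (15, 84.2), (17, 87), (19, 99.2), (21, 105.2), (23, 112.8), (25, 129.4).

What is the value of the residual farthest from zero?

r = 4.4

A=7: P̂ = 15 + 4.4·7 = 45.8; r = 49.2 − 45.8 = 3.4
A=9: P̂ = 15 + 4.4·9 = 54.6; r = 50.8 − 54.6 = -3.8
A=11: P̂ = 15 + 4.4·11 = 63.4; r = 60.8 − 63.4 = -2.6
A=13: P̂ = 15 + 4.4·13 = 72.2; r = 75.4 − 72.2 = 3.2
A=15: P̂ = 15 + 4.4·15 = 81; r = 84.2 − 81 = 3.2
A=17: P̂ = 15 + 4.4·17 = 89.8; r = 87 − 89.8 = -2.8
A=19: P̂ = 15 + 4.4·19 = 98.6; r = 99.2 − 98.6 = 0.6
A=21: P̂ = 15 + 4.4·21 = 107.4; r = 105.2 − 107.4 = -2.2
A=23: P̂ = 15 + 4.4·23 = 116.2; r = 112.8 − 116.2 = -3.4
A=25: P̂ = 15 + 4.4·25 = 125; r = 129.4 − 125 = 4.4
Largest |r| is 4.4 at A = 25, residual 4.4.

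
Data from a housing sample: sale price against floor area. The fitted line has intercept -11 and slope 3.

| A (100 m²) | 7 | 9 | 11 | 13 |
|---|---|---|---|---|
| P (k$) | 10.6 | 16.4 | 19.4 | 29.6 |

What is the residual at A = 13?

P̂ = -11 + 3·13 = 28
r = 29.6 − 28 = 1.6

r = 1.6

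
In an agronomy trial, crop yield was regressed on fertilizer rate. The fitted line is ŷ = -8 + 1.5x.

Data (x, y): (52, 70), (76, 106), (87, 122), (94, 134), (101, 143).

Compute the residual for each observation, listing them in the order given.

0, 0, -0.5, 1, -0.5

x=52: ŷ = -8 + 1.5·52 = 70; r = 70 − 70 = 0
x=76: ŷ = -8 + 1.5·76 = 106; r = 106 − 106 = 0
x=87: ŷ = -8 + 1.5·87 = 122.5; r = 122 − 122.5 = -0.5
x=94: ŷ = -8 + 1.5·94 = 133; r = 134 − 133 = 1
x=101: ŷ = -8 + 1.5·101 = 143.5; r = 143 − 143.5 = -0.5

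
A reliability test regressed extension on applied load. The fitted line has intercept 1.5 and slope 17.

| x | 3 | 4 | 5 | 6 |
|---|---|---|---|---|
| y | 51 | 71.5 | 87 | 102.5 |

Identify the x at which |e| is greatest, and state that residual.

x = 4, e = 2

x=3: ŷ = 1.5 + 17·3 = 52.5; e = 51 − 52.5 = -1.5
x=4: ŷ = 1.5 + 17·4 = 69.5; e = 71.5 − 69.5 = 2
x=5: ŷ = 1.5 + 17·5 = 86.5; e = 87 − 86.5 = 0.5
x=6: ŷ = 1.5 + 17·6 = 103.5; e = 102.5 − 103.5 = -1
Largest |e| is 2 at x = 4, residual 2.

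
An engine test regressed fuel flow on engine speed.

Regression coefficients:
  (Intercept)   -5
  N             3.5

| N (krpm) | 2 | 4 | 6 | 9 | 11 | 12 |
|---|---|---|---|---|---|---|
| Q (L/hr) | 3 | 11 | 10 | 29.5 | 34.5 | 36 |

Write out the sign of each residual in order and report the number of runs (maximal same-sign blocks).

4 runs

N=2: ŷ = -5 + 3.5·2 = 2; e = 3 − 2 = 1
N=4: ŷ = -5 + 3.5·4 = 9; e = 11 − 9 = 2
N=6: ŷ = -5 + 3.5·6 = 16; e = 10 − 16 = -6
N=9: ŷ = -5 + 3.5·9 = 26.5; e = 29.5 − 26.5 = 3
N=11: ŷ = -5 + 3.5·11 = 33.5; e = 34.5 − 33.5 = 1
N=12: ŷ = -5 + 3.5·12 = 37; e = 36 − 37 = -1
Signs: + + − + + −
Runs: +×2, −×1, +×2, −×1 → 4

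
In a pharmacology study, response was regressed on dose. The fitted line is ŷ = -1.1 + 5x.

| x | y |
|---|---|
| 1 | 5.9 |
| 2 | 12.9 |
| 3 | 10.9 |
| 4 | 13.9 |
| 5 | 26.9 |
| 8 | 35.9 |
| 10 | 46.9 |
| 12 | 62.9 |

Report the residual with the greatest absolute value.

x=1: ŷ = -1.1 + 5·1 = 3.9; e = 5.9 − 3.9 = 2
x=2: ŷ = -1.1 + 5·2 = 8.9; e = 12.9 − 8.9 = 4
x=3: ŷ = -1.1 + 5·3 = 13.9; e = 10.9 − 13.9 = -3
x=4: ŷ = -1.1 + 5·4 = 18.9; e = 13.9 − 18.9 = -5
x=5: ŷ = -1.1 + 5·5 = 23.9; e = 26.9 − 23.9 = 3
x=8: ŷ = -1.1 + 5·8 = 38.9; e = 35.9 − 38.9 = -3
x=10: ŷ = -1.1 + 5·10 = 48.9; e = 46.9 − 48.9 = -2
x=12: ŷ = -1.1 + 5·12 = 58.9; e = 62.9 − 58.9 = 4
Largest |e| is 5 at x = 4, residual -5.

e = -5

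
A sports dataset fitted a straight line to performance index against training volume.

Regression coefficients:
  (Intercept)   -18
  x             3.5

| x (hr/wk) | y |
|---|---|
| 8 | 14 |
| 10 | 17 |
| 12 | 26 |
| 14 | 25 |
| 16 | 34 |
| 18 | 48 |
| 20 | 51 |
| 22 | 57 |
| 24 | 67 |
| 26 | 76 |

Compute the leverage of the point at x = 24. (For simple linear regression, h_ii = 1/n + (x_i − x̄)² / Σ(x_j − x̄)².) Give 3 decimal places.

x̄ = (8 + 10 + 12 + 14 + 16 + 18 + 20 + 22 + 24 + 26)/10 = 17
Σ(x − x̄)² = 81 + 49 + 25 + 9 + 1 + 1 + 9 + 25 + 49 + 81 = 330
h = 1/10 + (7)²/330 = 0.1 + 0.148485 = 0.248

h = 0.248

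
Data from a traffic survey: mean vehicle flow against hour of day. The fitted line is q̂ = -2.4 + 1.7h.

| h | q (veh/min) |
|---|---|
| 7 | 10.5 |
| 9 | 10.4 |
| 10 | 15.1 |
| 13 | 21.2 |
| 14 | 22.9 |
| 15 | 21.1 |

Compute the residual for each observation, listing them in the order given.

1, -2.5, 0.5, 1.5, 1.5, -2

h=7: q̂ = -2.4 + 1.7·7 = 9.5; e = 10.5 − 9.5 = 1
h=9: q̂ = -2.4 + 1.7·9 = 12.9; e = 10.4 − 12.9 = -2.5
h=10: q̂ = -2.4 + 1.7·10 = 14.6; e = 15.1 − 14.6 = 0.5
h=13: q̂ = -2.4 + 1.7·13 = 19.7; e = 21.2 − 19.7 = 1.5
h=14: q̂ = -2.4 + 1.7·14 = 21.4; e = 22.9 − 21.4 = 1.5
h=15: q̂ = -2.4 + 1.7·15 = 23.1; e = 21.1 − 23.1 = -2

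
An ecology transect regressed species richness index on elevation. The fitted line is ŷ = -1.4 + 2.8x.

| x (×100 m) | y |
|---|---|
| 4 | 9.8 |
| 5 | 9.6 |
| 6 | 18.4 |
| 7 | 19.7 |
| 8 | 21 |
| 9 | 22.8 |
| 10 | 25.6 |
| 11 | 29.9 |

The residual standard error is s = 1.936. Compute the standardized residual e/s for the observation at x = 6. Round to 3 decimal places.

1.550

ŷ = -1.4 + 2.8·6 = 15.4
e = 18.4 − 15.4 = 3
e/s = 3 / 1.936 = 1.550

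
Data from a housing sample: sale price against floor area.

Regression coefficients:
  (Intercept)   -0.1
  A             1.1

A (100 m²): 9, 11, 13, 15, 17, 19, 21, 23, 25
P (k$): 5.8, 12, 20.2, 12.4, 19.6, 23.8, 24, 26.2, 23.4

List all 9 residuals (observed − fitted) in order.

-4, 0, 6, -4, 1, 3, 1, 1, -4

A=9: ŷ = -0.1 + 1.1·9 = 9.8; e = 5.8 − 9.8 = -4
A=11: ŷ = -0.1 + 1.1·11 = 12; e = 12 − 12 = 0
A=13: ŷ = -0.1 + 1.1·13 = 14.2; e = 20.2 − 14.2 = 6
A=15: ŷ = -0.1 + 1.1·15 = 16.4; e = 12.4 − 16.4 = -4
A=17: ŷ = -0.1 + 1.1·17 = 18.6; e = 19.6 − 18.6 = 1
A=19: ŷ = -0.1 + 1.1·19 = 20.8; e = 23.8 − 20.8 = 3
A=21: ŷ = -0.1 + 1.1·21 = 23; e = 24 − 23 = 1
A=23: ŷ = -0.1 + 1.1·23 = 25.2; e = 26.2 − 25.2 = 1
A=25: ŷ = -0.1 + 1.1·25 = 27.4; e = 23.4 − 27.4 = -4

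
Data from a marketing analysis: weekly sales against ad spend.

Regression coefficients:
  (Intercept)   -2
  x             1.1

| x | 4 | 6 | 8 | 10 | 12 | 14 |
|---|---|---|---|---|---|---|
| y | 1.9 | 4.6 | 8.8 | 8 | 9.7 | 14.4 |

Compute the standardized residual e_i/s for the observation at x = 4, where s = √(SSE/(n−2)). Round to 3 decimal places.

x=4: ŷ = -2 + 1.1·4 = 2.4; e = 1.9 − 2.4 = -0.5
x=6: ŷ = -2 + 1.1·6 = 4.6; e = 4.6 − 4.6 = 0
x=8: ŷ = -2 + 1.1·8 = 6.8; e = 8.8 − 6.8 = 2
x=10: ŷ = -2 + 1.1·10 = 9; e = 8 − 9 = -1
x=12: ŷ = -2 + 1.1·12 = 11.2; e = 9.7 − 11.2 = -1.5
x=14: ŷ = -2 + 1.1·14 = 13.4; e = 14.4 − 13.4 = 1
SSE = 0.25 + 0 + 4 + 1 + 2.25 + 1 = 8.5
s = √(8.5/4) = 1.45774
e/s = -0.5 / 1.45774 = -0.343

-0.343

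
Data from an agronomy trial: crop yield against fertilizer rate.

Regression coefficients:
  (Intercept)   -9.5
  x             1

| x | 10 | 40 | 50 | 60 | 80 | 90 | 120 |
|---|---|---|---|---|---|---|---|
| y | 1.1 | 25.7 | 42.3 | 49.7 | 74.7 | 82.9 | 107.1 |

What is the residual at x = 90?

ŷ = -9.5 + 90 = 80.5
e = 82.9 − 80.5 = 2.4

e = 2.4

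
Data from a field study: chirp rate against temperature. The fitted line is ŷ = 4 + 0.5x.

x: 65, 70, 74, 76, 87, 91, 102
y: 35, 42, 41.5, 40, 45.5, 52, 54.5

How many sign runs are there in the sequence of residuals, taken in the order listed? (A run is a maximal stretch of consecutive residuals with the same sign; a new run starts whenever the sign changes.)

x=65: ŷ = 4 + 0.5·65 = 36.5; e = 35 − 36.5 = -1.5
x=70: ŷ = 4 + 0.5·70 = 39; e = 42 − 39 = 3
x=74: ŷ = 4 + 0.5·74 = 41; e = 41.5 − 41 = 0.5
x=76: ŷ = 4 + 0.5·76 = 42; e = 40 − 42 = -2
x=87: ŷ = 4 + 0.5·87 = 47.5; e = 45.5 − 47.5 = -2
x=91: ŷ = 4 + 0.5·91 = 49.5; e = 52 − 49.5 = 2.5
x=102: ŷ = 4 + 0.5·102 = 55; e = 54.5 − 55 = -0.5
Signs: − + + − − + −
Runs: −×1, +×2, −×2, +×1, −×1 → 5

5 runs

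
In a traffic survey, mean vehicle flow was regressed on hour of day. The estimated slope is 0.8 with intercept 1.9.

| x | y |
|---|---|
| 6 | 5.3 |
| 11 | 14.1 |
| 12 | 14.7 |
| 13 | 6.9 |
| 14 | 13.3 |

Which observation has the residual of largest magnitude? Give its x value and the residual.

x = 13, r = -5.4

x=6: ŷ = 1.9 + 0.8·6 = 6.7; r = 5.3 − 6.7 = -1.4
x=11: ŷ = 1.9 + 0.8·11 = 10.7; r = 14.1 − 10.7 = 3.4
x=12: ŷ = 1.9 + 0.8·12 = 11.5; r = 14.7 − 11.5 = 3.2
x=13: ŷ = 1.9 + 0.8·13 = 12.3; r = 6.9 − 12.3 = -5.4
x=14: ŷ = 1.9 + 0.8·14 = 13.1; r = 13.3 − 13.1 = 0.2
Largest |r| is 5.4 at x = 13, residual -5.4.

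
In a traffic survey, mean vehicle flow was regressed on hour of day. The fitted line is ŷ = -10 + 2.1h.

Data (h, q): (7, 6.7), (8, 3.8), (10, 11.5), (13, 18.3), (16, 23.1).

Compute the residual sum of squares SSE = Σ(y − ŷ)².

h=7: ŷ = -10 + 2.1·7 = 4.7; r = 6.7 − 4.7 = 2
h=8: ŷ = -10 + 2.1·8 = 6.8; r = 3.8 − 6.8 = -3
h=10: ŷ = -10 + 2.1·10 = 11; r = 11.5 − 11 = 0.5
h=13: ŷ = -10 + 2.1·13 = 17.3; r = 18.3 − 17.3 = 1
h=16: ŷ = -10 + 2.1·16 = 23.6; r = 23.1 − 23.6 = -0.5
SSE = 4 + 9 + 0.25 + 1 + 0.25 = 14.5

SSE = 14.5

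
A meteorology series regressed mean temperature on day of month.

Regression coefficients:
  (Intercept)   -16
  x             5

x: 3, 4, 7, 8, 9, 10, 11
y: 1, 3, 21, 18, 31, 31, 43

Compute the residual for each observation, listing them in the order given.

2, -1, 2, -6, 2, -3, 4

x=3: ŷ = -16 + 5·3 = -1; r = 1 − (-1) = 2
x=4: ŷ = -16 + 5·4 = 4; r = 3 − 4 = -1
x=7: ŷ = -16 + 5·7 = 19; r = 21 − 19 = 2
x=8: ŷ = -16 + 5·8 = 24; r = 18 − 24 = -6
x=9: ŷ = -16 + 5·9 = 29; r = 31 − 29 = 2
x=10: ŷ = -16 + 5·10 = 34; r = 31 − 34 = -3
x=11: ŷ = -16 + 5·11 = 39; r = 43 − 39 = 4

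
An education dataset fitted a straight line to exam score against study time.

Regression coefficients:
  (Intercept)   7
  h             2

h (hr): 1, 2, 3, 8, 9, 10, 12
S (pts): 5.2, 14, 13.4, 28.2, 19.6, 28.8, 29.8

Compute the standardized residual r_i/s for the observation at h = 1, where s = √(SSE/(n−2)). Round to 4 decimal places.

h=1: ŷ = 7 + 2·1 = 9; r = 5.2 − 9 = -3.8
h=2: ŷ = 7 + 2·2 = 11; r = 14 − 11 = 3
h=3: ŷ = 7 + 2·3 = 13; r = 13.4 − 13 = 0.4
h=8: ŷ = 7 + 2·8 = 23; r = 28.2 − 23 = 5.2
h=9: ŷ = 7 + 2·9 = 25; r = 19.6 − 25 = -5.4
h=10: ŷ = 7 + 2·10 = 27; r = 28.8 − 27 = 1.8
h=12: ŷ = 7 + 2·12 = 31; r = 29.8 − 31 = -1.2
SSE = 14.44 + 9 + 0.16 + 27.04 + 29.16 + 3.24 + 1.44 = 84.48
s = √(84.48/5) = 4.11047
r/s = -3.8 / 4.11047 = -0.9245

-0.9245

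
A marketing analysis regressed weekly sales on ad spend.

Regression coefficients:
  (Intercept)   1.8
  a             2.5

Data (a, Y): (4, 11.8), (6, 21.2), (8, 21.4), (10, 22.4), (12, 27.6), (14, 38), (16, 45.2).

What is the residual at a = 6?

e = 4.4

Ŷ = 1.8 + 2.5·6 = 16.8
e = 21.2 − 16.8 = 4.4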